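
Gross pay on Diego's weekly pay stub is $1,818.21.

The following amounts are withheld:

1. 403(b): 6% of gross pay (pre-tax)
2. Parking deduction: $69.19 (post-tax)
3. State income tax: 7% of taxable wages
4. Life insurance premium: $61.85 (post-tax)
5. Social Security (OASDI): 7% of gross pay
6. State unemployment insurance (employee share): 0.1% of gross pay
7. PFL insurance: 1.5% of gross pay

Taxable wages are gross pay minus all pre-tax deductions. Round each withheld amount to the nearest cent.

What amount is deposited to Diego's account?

$1,302.08

403(b): $1,818.21 × 0.06 = $109.09
Taxable wages = $1,818.21 − $109.09 = $1,709.12
State income tax: $1,709.12 × 0.07 = $119.64
Social Security (OASDI): $1,818.21 × 0.07 = $127.27
State unemployment insurance (employee share): $1,818.21 × 0.001 = $1.82
PFL insurance: $1,818.21 × 0.015 = $27.27
Parking deduction: $69.19
Life insurance premium: $61.85
Total deductions = $109.09 + $119.64 + $127.27 + $1.82 + $27.27 + $69.19 + $61.85 = $516.13
Net pay = $1,818.21 − $516.13 = $1,302.08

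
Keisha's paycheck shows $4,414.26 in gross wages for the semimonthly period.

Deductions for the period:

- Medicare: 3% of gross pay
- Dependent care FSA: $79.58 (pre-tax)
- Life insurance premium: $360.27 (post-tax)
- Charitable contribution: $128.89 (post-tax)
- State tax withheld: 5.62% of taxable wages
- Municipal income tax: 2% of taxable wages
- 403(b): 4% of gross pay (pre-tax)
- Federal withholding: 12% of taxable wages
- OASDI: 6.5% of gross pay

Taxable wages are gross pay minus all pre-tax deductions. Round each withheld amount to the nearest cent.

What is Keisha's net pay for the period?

$2,433.77

Dependent care FSA: $79.58
403(b): $4,414.26 × 0.04 = $176.57
Pre-tax total = $79.58 + $176.57 = $256.15
Taxable wages = $4,414.26 − $256.15 = $4,158.11
Federal withholding: $4,158.11 × 0.12 = $498.97
State tax withheld: $4,158.11 × 0.0562 = $233.69
Municipal income tax: $4,158.11 × 0.02 = $83.16
Medicare: $4,414.26 × 0.03 = $132.43
OASDI: $4,414.26 × 0.065 = $286.93
Life insurance premium: $360.27
Charitable contribution: $128.89
Total deductions = $79.58 + $176.57 + $498.97 + $233.69 + $83.16 + $132.43 + $286.93 + $360.27 + $128.89 = $1,980.49
Net pay = $4,414.26 − $1,980.49 = $2,433.77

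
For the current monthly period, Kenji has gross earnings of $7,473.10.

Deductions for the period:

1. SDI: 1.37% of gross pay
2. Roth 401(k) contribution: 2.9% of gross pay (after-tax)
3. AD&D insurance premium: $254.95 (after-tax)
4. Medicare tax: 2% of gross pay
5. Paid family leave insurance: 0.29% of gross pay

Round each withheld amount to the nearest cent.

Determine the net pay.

SDI: $7,473.10 × 0.0137 = $102.38
Medicare tax: $7,473.10 × 0.02 = $149.46
Paid family leave insurance: $7,473.10 × 0.0029 = $21.67
AD&D insurance premium: $254.95
Roth 401(k) contribution: $7,473.10 × 0.029 = $216.72
Total deductions = $102.38 + $149.46 + $21.67 + $254.95 + $216.72 = $745.18
Net pay = $7,473.10 − $745.18 = $6,727.92

$6,727.92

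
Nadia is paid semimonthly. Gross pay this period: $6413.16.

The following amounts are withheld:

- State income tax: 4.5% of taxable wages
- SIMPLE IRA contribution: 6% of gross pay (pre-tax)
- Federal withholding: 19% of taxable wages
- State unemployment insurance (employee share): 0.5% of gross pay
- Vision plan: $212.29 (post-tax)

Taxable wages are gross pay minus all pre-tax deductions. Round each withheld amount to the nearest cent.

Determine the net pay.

SIMPLE IRA contribution: $6413.16 × 0.06 = $384.79
Taxable wages = $6413.16 − $384.79 = $6028.37
Federal withholding: $6028.37 × 0.19 = $1145.39
State income tax: $6028.37 × 0.045 = $271.28
State unemployment insurance (employee share): $6413.16 × 0.005 = $32.07
Vision plan: $212.29
Total deductions = $384.79 + $1145.39 + $271.28 + $32.07 + $212.29 = $2045.82
Net pay = $6413.16 − $2045.82 = $4367.34

$4367.34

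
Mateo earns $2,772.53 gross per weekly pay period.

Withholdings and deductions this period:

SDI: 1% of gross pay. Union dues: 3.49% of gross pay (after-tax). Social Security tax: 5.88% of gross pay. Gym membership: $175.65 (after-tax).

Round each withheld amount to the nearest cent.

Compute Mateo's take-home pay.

$2,309.37

SDI: $2,772.53 × 0.01 = $27.73
Social Security tax: $2,772.53 × 0.0588 = $163.02
Union dues: $2,772.53 × 0.0349 = $96.76
Gym membership: $175.65
Total deductions = $27.73 + $163.02 + $96.76 + $175.65 = $463.16
Net pay = $2,772.53 − $463.16 = $2,309.37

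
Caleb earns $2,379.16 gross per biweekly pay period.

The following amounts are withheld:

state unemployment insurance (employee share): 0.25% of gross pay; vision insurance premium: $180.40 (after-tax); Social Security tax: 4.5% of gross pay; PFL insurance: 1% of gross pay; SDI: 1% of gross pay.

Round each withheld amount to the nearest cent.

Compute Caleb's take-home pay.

$2,038.17

Social Security tax: $2,379.16 × 0.045 = $107.06
State unemployment insurance (employee share): $2,379.16 × 0.0025 = $5.95
PFL insurance: $2,379.16 × 0.01 = $23.79
SDI: $2,379.16 × 0.01 = $23.79
Vision insurance premium: $180.40
Total deductions = $107.06 + $5.95 + $23.79 + $23.79 + $180.40 = $340.99
Net pay = $2,379.16 − $340.99 = $2,038.17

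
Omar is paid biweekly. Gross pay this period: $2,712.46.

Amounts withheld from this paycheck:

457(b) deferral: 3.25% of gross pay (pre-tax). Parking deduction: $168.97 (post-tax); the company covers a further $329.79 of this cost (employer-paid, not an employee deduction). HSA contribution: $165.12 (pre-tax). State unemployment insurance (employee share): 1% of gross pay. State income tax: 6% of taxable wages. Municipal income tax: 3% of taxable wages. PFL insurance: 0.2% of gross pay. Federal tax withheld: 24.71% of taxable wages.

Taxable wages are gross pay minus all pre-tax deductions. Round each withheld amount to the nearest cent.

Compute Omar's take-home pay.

HSA contribution: $165.12
457(b) deferral: $2,712.46 × 0.0325 = $88.15
Pre-tax total = $165.12 + $88.15 = $253.27
Taxable wages = $2,712.46 − $253.27 = $2,459.19
State income tax: $2,459.19 × 0.06 = $147.55
Federal tax withheld: $2,459.19 × 0.2471 = $607.67
Municipal income tax: $2,459.19 × 0.03 = $73.78
PFL insurance: $2,712.46 × 0.002 = $5.42
State unemployment insurance (employee share): $2,712.46 × 0.01 = $27.12
Parking deduction: $168.97
(Employer's $329.79 toward parking deduction is not withheld from the employee.)
Total deductions = $165.12 + $88.15 + $147.55 + $607.67 + $73.78 + $5.42 + $27.12 + $168.97 = $1,283.78
Net pay = $2,712.46 − $1,283.78 = $1,428.68

$1,428.68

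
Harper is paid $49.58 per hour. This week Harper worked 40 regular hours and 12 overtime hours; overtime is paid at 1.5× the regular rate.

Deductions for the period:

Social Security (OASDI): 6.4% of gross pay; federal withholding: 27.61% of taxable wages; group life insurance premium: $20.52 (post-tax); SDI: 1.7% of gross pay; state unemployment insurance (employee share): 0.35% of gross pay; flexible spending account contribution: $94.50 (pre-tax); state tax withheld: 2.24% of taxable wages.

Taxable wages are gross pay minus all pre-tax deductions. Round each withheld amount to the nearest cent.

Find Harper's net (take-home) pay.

Regular pay: 40 × $49.58 = $1983.20
Overtime pay: 12 × $49.58 × 1.5 = $892.44
Gross pay = $1983.20 + $892.44 = $2875.64
Flexible spending account contribution: $94.50
Taxable wages = $2875.64 − $94.50 = $2781.14
State tax withheld: $2781.14 × 0.0224 = $62.30
Federal withholding: $2781.14 × 0.2761 = $767.87
SDI: $2875.64 × 0.017 = $48.89
State unemployment insurance (employee share): $2875.64 × 0.0035 = $10.06
Social Security (OASDI): $2875.64 × 0.064 = $184.04
Group life insurance premium: $20.52
Total deductions = $94.50 + $62.30 + $767.87 + $48.89 + $10.06 + $184.04 + $20.52 = $1188.18
Net pay = $2875.64 − $1188.18 = $1687.46

$1687.46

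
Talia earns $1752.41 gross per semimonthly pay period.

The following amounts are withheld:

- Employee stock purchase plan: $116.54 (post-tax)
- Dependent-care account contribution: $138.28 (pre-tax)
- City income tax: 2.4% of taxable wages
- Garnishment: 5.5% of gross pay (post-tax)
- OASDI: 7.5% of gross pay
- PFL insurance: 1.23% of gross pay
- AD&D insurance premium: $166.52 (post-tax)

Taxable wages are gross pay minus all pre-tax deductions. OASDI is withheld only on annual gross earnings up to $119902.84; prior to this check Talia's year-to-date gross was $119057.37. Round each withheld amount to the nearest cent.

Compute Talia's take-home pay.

$1110.99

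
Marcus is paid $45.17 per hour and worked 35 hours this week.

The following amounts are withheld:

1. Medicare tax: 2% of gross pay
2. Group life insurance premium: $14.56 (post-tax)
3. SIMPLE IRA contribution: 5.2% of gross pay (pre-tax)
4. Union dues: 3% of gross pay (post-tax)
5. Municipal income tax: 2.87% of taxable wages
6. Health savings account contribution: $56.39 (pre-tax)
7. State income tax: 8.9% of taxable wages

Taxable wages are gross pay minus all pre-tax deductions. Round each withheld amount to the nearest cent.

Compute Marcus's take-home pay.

$1,178.97

Gross pay: 35 × $45.17 = $1,580.95
Health savings account contribution: $56.39
SIMPLE IRA contribution: $1,580.95 × 0.052 = $82.21
Pre-tax total = $56.39 + $82.21 = $138.60
Taxable wages = $1,580.95 − $138.60 = $1,442.35
State income tax: $1,442.35 × 0.089 = $128.37
Municipal income tax: $1,442.35 × 0.0287 = $41.40
Medicare tax: $1,580.95 × 0.02 = $31.62
Union dues: $1,580.95 × 0.03 = $47.43
Group life insurance premium: $14.56
Total deductions = $56.39 + $82.21 + $128.37 + $41.40 + $31.62 + $47.43 + $14.56 = $401.98
Net pay = $1,580.95 − $401.98 = $1,178.97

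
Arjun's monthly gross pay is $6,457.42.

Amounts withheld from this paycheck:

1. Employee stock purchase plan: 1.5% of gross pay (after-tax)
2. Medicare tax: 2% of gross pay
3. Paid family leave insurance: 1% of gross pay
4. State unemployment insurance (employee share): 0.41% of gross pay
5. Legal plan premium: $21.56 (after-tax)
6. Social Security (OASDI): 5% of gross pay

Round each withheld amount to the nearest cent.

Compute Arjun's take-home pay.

$5,795.93

Paid family leave insurance: $6,457.42 × 0.01 = $64.57
Social Security (OASDI): $6,457.42 × 0.05 = $322.87
Medicare tax: $6,457.42 × 0.02 = $129.15
State unemployment insurance (employee share): $6,457.42 × 0.0041 = $26.48
Employee stock purchase plan: $6,457.42 × 0.015 = $96.86
Legal plan premium: $21.56
Total deductions = $64.57 + $322.87 + $129.15 + $26.48 + $96.86 + $21.56 = $661.49
Net pay = $6,457.42 − $661.49 = $5,795.93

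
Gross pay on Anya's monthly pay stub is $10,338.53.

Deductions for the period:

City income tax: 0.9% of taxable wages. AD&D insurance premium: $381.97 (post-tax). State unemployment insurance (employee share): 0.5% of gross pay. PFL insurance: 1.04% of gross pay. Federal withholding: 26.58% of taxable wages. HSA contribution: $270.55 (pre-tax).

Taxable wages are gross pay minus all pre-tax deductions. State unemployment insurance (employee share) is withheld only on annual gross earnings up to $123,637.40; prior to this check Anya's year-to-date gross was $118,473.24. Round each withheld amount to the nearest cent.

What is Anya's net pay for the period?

HSA contribution: $270.55
Taxable wages = $10,338.53 − $270.55 = $10,067.98
Federal withholding: $10,067.98 × 0.2658 = $2,676.07
City income tax: $10,067.98 × 0.009 = $90.61
PFL insurance: $10,338.53 × 0.0104 = $107.52
State unemployment insurance (employee share): only $123,637.40 − $118,473.24 = $5,164.16 of this check is subject → $5,164.16 × 0.005 = $25.82
AD&D insurance premium: $381.97
Total deductions = $270.55 + $2,676.07 + $90.61 + $107.52 + $25.82 + $381.97 = $3,552.54
Net pay = $10,338.53 − $3,552.54 = $6,785.99

$6,785.99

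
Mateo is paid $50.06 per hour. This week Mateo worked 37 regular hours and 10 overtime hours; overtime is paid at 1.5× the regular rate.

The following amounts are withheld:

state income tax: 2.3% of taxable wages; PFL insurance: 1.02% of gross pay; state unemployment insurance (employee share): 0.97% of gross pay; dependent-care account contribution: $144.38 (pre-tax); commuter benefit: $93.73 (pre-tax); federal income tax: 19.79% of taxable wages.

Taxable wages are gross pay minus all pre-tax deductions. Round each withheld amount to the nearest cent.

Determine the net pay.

$1790.77

Regular pay: 37 × $50.06 = $1852.22
Overtime pay: 10 × $50.06 × 1.5 = $750.90
Gross pay = $1852.22 + $750.90 = $2603.12
Dependent-care account contribution: $144.38
Commuter benefit: $93.73
Pre-tax total = $144.38 + $93.73 = $238.11
Taxable wages = $2603.12 − $238.11 = $2365.01
State income tax: $2365.01 × 0.023 = $54.40
Federal income tax: $2365.01 × 0.1979 = $468.04
PFL insurance: $2603.12 × 0.0102 = $26.55
State unemployment insurance (employee share): $2603.12 × 0.0097 = $25.25
Total deductions = $144.38 + $93.73 + $54.40 + $468.04 + $26.55 + $25.25 = $812.35
Net pay = $2603.12 − $812.35 = $1790.77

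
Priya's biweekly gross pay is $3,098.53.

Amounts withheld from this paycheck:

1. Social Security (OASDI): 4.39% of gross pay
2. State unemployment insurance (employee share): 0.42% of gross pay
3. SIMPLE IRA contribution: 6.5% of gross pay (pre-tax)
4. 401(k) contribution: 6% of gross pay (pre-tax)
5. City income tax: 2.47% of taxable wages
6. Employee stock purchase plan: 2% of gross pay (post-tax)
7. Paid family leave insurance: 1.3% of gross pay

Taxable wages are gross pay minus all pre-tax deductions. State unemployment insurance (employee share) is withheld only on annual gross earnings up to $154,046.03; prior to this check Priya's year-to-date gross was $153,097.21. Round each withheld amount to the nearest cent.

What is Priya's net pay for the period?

$2,401.98

SIMPLE IRA contribution: $3,098.53 × 0.065 = $201.40
401(k) contribution: $3,098.53 × 0.06 = $185.91
Pre-tax total = $201.40 + $185.91 = $387.31
Taxable wages = $3,098.53 − $387.31 = $2,711.22
City income tax: $2,711.22 × 0.0247 = $66.97
State unemployment insurance (employee share): only $154,046.03 − $153,097.21 = $948.82 of this check is subject → $948.82 × 0.0042 = $3.99
Social Security (OASDI): $3,098.53 × 0.0439 = $136.03
Paid family leave insurance: $3,098.53 × 0.013 = $40.28
Employee stock purchase plan: $3,098.53 × 0.02 = $61.97
Total deductions = $201.40 + $185.91 + $66.97 + $3.99 + $136.03 + $40.28 + $61.97 = $696.55
Net pay = $3,098.53 − $696.55 = $2,401.98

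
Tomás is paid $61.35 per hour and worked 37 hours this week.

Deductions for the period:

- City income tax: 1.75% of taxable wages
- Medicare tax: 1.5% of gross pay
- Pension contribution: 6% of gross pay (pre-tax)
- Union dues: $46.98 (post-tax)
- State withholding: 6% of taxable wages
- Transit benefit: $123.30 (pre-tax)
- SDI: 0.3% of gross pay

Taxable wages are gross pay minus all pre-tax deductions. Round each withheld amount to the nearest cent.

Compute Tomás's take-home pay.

$1,766.80

Gross pay: 37 × $61.35 = $2,269.95
Pension contribution: $2,269.95 × 0.06 = $136.20
Transit benefit: $123.30
Pre-tax total = $136.20 + $123.30 = $259.50
Taxable wages = $2,269.95 − $259.50 = $2,010.45
State withholding: $2,010.45 × 0.06 = $120.63
City income tax: $2,010.45 × 0.0175 = $35.18
Medicare tax: $2,269.95 × 0.015 = $34.05
SDI: $2,269.95 × 0.003 = $6.81
Union dues: $46.98
Total deductions = $136.20 + $123.30 + $120.63 + $35.18 + $34.05 + $6.81 + $46.98 = $503.15
Net pay = $2,269.95 − $503.15 = $1,766.80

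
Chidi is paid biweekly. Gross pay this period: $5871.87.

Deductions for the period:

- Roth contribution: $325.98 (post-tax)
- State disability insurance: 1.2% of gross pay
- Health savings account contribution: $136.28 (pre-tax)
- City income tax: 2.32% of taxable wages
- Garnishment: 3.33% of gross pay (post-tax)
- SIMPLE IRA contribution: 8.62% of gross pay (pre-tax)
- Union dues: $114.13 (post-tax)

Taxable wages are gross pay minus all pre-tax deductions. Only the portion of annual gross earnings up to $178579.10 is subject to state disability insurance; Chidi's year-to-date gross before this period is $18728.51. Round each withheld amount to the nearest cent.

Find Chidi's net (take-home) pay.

$4402.01

SIMPLE IRA contribution: $5871.87 × 0.0862 = $506.16
Health savings account contribution: $136.28
Pre-tax total = $506.16 + $136.28 = $642.44
Taxable wages = $5871.87 − $642.44 = $5229.43
City income tax: $5229.43 × 0.0232 = $121.32
State disability insurance: cap not yet reached, full $5871.87 is subject → $5871.87 × 0.012 = $70.46
Union dues: $114.13
Roth contribution: $325.98
Garnishment: $5871.87 × 0.0333 = $195.53
Total deductions = $506.16 + $136.28 + $121.32 + $70.46 + $114.13 + $325.98 + $195.53 = $1469.86
Net pay = $5871.87 − $1469.86 = $4402.01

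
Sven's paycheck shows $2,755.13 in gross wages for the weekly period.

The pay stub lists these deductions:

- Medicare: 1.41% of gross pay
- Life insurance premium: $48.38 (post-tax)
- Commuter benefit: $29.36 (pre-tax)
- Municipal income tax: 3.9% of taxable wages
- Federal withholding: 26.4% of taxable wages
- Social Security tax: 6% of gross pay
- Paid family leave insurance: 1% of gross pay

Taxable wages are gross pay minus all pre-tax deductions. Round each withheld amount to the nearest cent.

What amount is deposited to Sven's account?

$1,619.77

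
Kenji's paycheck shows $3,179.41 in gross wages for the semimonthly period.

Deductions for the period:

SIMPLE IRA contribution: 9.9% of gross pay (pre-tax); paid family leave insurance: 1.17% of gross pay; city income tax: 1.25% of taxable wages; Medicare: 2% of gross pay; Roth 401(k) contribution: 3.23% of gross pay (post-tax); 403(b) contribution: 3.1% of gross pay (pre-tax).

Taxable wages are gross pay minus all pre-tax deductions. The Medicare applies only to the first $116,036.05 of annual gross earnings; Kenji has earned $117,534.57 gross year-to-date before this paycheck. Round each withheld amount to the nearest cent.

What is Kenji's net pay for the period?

$2,591.62

SIMPLE IRA contribution: $3,179.41 × 0.099 = $314.76
403(b) contribution: $3,179.41 × 0.031 = $98.56
Pre-tax total = $314.76 + $98.56 = $413.32
Taxable wages = $3,179.41 − $413.32 = $2,766.09
City income tax: $2,766.09 × 0.0125 = $34.58
Paid family leave insurance: $3,179.41 × 0.0117 = $37.20
Medicare: annual cap $116,036.05 already reached (YTD $117,534.57), so $0.00
Roth 401(k) contribution: $3,179.41 × 0.0323 = $102.69
Total deductions = $314.76 + $98.56 + $34.58 + $37.20 + $0.00 + $102.69 = $587.79
Net pay = $3,179.41 − $587.79 = $2,591.62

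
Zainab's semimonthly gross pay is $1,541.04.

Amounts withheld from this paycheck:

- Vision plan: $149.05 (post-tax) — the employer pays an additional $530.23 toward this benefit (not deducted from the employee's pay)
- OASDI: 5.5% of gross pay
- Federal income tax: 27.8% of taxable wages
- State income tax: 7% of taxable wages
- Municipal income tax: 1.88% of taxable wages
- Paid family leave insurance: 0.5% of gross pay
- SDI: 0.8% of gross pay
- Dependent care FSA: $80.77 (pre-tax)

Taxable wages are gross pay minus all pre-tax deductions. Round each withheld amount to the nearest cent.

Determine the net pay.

Dependent care FSA: $80.77
Taxable wages = $1,541.04 − $80.77 = $1,460.27
Municipal income tax: $1,460.27 × 0.0188 = $27.45
State income tax: $1,460.27 × 0.07 = $102.22
Federal income tax: $1,460.27 × 0.278 = $405.96
OASDI: $1,541.04 × 0.055 = $84.76
SDI: $1,541.04 × 0.008 = $12.33
Paid family leave insurance: $1,541.04 × 0.005 = $7.71
Vision plan: $149.05
(Employer's $530.23 toward vision plan is not withheld from the employee.)
Total deductions = $80.77 + $27.45 + $102.22 + $405.96 + $84.76 + $12.33 + $7.71 + $149.05 = $870.25
Net pay = $1,541.04 − $870.25 = $670.79

$670.79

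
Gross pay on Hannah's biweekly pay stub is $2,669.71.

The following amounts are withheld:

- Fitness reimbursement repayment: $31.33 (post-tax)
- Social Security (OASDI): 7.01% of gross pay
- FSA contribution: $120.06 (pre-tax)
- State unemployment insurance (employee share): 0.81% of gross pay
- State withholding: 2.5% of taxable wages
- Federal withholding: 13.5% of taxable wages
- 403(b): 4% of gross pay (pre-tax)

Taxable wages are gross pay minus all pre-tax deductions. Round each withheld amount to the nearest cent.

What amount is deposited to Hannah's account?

$1,811.90

403(b): $2,669.71 × 0.04 = $106.79
FSA contribution: $120.06
Pre-tax total = $106.79 + $120.06 = $226.85
Taxable wages = $2,669.71 − $226.85 = $2,442.86
Federal withholding: $2,442.86 × 0.135 = $329.79
State withholding: $2,442.86 × 0.025 = $61.07
State unemployment insurance (employee share): $2,669.71 × 0.0081 = $21.62
Social Security (OASDI): $2,669.71 × 0.0701 = $187.15
Fitness reimbursement repayment: $31.33
Total deductions = $106.79 + $120.06 + $329.79 + $61.07 + $21.62 + $187.15 + $31.33 = $857.81
Net pay = $2,669.71 − $857.81 = $1,811.90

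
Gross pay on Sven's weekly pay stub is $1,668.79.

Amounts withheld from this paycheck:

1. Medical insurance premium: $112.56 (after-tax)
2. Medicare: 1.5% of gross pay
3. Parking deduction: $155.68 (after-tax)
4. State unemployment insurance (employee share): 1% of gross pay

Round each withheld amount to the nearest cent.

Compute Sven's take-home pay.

Medicare: $1,668.79 × 0.015 = $25.03
State unemployment insurance (employee share): $1,668.79 × 0.01 = $16.69
Parking deduction: $155.68
Medical insurance premium: $112.56
Total deductions = $25.03 + $16.69 + $155.68 + $112.56 = $309.96
Net pay = $1,668.79 − $309.96 = $1,358.83

$1,358.83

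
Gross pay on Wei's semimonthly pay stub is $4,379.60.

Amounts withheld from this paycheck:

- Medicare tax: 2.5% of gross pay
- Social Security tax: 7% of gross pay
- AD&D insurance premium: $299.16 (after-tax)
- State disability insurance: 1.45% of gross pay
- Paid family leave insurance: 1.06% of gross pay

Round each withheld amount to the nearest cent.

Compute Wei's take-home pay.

$3,554.46

Paid family leave insurance: $4,379.60 × 0.0106 = $46.42
State disability insurance: $4,379.60 × 0.0145 = $63.50
Social Security tax: $4,379.60 × 0.07 = $306.57
Medicare tax: $4,379.60 × 0.025 = $109.49
AD&D insurance premium: $299.16
Total deductions = $46.42 + $63.50 + $306.57 + $109.49 + $299.16 = $825.14
Net pay = $4,379.60 − $825.14 = $3,554.46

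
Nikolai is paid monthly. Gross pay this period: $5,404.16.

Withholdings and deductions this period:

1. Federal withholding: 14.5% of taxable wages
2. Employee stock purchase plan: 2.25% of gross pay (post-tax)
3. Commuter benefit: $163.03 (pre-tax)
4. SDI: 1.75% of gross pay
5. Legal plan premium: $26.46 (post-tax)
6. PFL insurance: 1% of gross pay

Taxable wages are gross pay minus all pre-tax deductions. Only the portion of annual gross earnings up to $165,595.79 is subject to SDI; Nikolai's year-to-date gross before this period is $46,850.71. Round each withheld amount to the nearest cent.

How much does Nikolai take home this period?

Commuter benefit: $163.03
Taxable wages = $5,404.16 − $163.03 = $5,241.13
Federal withholding: $5,241.13 × 0.145 = $759.96
SDI: cap not yet reached, full $5,404.16 is subject → $5,404.16 × 0.0175 = $94.57
PFL insurance: $5,404.16 × 0.01 = $54.04
Legal plan premium: $26.46
Employee stock purchase plan: $5,404.16 × 0.0225 = $121.59
Total deductions = $163.03 + $759.96 + $94.57 + $54.04 + $26.46 + $121.59 = $1,219.65
Net pay = $5,404.16 − $1,219.65 = $4,184.51

$4,184.51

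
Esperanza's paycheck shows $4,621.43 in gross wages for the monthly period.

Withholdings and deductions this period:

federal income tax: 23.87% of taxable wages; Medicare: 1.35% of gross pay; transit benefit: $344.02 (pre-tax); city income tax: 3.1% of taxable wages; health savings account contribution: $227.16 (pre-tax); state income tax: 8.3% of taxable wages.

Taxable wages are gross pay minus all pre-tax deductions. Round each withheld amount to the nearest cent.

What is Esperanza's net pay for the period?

Health savings account contribution: $227.16
Transit benefit: $344.02
Pre-tax total = $227.16 + $344.02 = $571.18
Taxable wages = $4,621.43 − $571.18 = $4,050.25
State income tax: $4,050.25 × 0.083 = $336.17
City income tax: $4,050.25 × 0.031 = $125.56
Federal income tax: $4,050.25 × 0.2387 = $966.79
Medicare: $4,621.43 × 0.0135 = $62.39
Total deductions = $227.16 + $344.02 + $336.17 + $125.56 + $966.79 + $62.39 = $2,062.09
Net pay = $4,621.43 − $2,062.09 = $2,559.34

$2,559.34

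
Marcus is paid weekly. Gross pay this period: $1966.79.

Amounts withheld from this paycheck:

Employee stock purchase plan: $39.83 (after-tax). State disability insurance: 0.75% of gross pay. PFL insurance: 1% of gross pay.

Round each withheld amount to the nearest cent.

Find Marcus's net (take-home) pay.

$1892.54

PFL insurance: $1966.79 × 0.01 = $19.67
State disability insurance: $1966.79 × 0.0075 = $14.75
Employee stock purchase plan: $39.83
Total deductions = $19.67 + $14.75 + $39.83 = $74.25
Net pay = $1966.79 − $74.25 = $1892.54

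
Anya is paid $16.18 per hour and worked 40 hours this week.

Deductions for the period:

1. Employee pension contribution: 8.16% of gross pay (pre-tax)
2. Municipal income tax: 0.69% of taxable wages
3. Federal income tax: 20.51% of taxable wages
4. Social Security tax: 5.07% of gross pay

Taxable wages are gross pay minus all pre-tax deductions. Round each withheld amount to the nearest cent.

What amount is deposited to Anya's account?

$435.57

Gross pay: 40 × $16.18 = $647.20
Employee pension contribution: $647.20 × 0.0816 = $52.81
Taxable wages = $647.20 − $52.81 = $594.39
Municipal income tax: $594.39 × 0.0069 = $4.10
Federal income tax: $594.39 × 0.2051 = $121.91
Social Security tax: $647.20 × 0.0507 = $32.81
Total deductions = $52.81 + $4.10 + $121.91 + $32.81 = $211.63
Net pay = $647.20 − $211.63 = $435.57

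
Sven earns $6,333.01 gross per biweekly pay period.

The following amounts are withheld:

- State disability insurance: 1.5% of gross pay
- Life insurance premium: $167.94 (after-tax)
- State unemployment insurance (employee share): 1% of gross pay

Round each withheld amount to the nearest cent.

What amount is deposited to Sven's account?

State unemployment insurance (employee share): $6,333.01 × 0.01 = $63.33
State disability insurance: $6,333.01 × 0.015 = $95.00
Life insurance premium: $167.94
Total deductions = $63.33 + $95.00 + $167.94 = $326.27
Net pay = $6,333.01 − $326.27 = $6,006.74

$6,006.74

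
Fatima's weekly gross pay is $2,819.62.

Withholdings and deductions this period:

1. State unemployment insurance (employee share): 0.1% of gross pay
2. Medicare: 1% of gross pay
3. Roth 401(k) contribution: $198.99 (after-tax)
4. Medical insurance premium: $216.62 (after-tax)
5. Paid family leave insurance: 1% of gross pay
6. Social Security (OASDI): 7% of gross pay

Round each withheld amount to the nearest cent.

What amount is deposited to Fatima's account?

$2,147.42

Medicare: $2,819.62 × 0.01 = $28.20
State unemployment insurance (employee share): $2,819.62 × 0.001 = $2.82
Paid family leave insurance: $2,819.62 × 0.01 = $28.20
Social Security (OASDI): $2,819.62 × 0.07 = $197.37
Roth 401(k) contribution: $198.99
Medical insurance premium: $216.62
Total deductions = $28.20 + $2.82 + $28.20 + $197.37 + $198.99 + $216.62 = $672.20
Net pay = $2,819.62 − $672.20 = $2,147.42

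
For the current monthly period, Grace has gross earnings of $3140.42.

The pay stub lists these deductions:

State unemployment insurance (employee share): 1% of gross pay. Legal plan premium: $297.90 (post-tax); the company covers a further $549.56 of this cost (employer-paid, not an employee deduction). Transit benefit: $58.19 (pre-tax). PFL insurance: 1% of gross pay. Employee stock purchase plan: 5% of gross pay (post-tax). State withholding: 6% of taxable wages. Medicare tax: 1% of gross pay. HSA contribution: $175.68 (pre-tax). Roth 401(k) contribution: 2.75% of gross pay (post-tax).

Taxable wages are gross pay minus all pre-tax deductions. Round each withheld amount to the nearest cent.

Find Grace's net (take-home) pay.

Transit benefit: $58.19
HSA contribution: $175.68
Pre-tax total = $58.19 + $175.68 = $233.87
Taxable wages = $3140.42 − $233.87 = $2906.55
State withholding: $2906.55 × 0.06 = $174.39
State unemployment insurance (employee share): $3140.42 × 0.01 = $31.40
PFL insurance: $3140.42 × 0.01 = $31.40
Medicare tax: $3140.42 × 0.01 = $31.40
Roth 401(k) contribution: $3140.42 × 0.0275 = $86.36
Employee stock purchase plan: $3140.42 × 0.05 = $157.02
Legal plan premium: $297.90
(Employer's $549.56 toward legal plan premium is not withheld from the employee.)
Total deductions = $58.19 + $175.68 + $174.39 + $31.40 + $31.40 + $31.40 + $86.36 + $157.02 + $297.90 = $1043.74
Net pay = $3140.42 − $1043.74 = $2096.68

$2096.68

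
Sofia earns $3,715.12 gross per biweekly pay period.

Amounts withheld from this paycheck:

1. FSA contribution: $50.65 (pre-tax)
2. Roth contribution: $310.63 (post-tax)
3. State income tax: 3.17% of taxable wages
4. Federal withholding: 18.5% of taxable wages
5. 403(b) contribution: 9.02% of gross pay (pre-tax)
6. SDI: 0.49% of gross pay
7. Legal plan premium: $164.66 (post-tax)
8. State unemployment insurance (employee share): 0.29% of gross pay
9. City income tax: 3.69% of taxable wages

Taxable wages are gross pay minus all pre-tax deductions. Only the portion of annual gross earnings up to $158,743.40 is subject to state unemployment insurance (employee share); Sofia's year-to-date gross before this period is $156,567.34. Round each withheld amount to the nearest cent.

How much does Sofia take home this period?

$1,985.25

FSA contribution: $50.65
403(b) contribution: $3,715.12 × 0.0902 = $335.10
Pre-tax total = $50.65 + $335.10 = $385.75
Taxable wages = $3,715.12 − $385.75 = $3,329.37
State income tax: $3,329.37 × 0.0317 = $105.54
City income tax: $3,329.37 × 0.0369 = $122.85
Federal withholding: $3,329.37 × 0.185 = $615.93
State unemployment insurance (employee share): only $158,743.40 − $156,567.34 = $2,176.06 of this check is subject → $2,176.06 × 0.0029 = $6.31
SDI: $3,715.12 × 0.0049 = $18.20
Legal plan premium: $164.66
Roth contribution: $310.63
Total deductions = $50.65 + $335.10 + $105.54 + $122.85 + $615.93 + $6.31 + $18.20 + $164.66 + $310.63 = $1,729.87
Net pay = $3,715.12 − $1,729.87 = $1,985.25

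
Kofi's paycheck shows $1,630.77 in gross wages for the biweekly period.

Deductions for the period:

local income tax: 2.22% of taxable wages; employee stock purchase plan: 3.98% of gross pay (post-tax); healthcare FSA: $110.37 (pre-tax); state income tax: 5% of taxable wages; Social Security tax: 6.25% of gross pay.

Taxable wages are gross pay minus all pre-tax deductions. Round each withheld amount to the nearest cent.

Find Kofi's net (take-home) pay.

$1,243.81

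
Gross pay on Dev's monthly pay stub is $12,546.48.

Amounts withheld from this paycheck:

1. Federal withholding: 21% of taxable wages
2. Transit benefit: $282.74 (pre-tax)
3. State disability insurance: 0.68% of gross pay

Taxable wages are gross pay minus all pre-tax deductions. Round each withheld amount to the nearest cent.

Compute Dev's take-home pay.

Transit benefit: $282.74
Taxable wages = $12,546.48 − $282.74 = $12,263.74
Federal withholding: $12,263.74 × 0.21 = $2,575.39
State disability insurance: $12,546.48 × 0.0068 = $85.32
Total deductions = $282.74 + $2,575.39 + $85.32 = $2,943.45
Net pay = $12,546.48 − $2,943.45 = $9,603.03

$9,603.03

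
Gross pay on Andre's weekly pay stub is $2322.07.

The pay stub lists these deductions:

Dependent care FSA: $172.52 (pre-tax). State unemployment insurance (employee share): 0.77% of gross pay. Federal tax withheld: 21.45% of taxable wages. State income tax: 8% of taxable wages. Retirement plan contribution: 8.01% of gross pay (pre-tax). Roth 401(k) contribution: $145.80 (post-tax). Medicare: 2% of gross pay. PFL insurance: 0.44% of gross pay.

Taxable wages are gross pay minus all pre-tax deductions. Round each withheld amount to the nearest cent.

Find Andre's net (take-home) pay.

$1164.95

Dependent care FSA: $172.52
Retirement plan contribution: $2322.07 × 0.0801 = $186.00
Pre-tax total = $172.52 + $186.00 = $358.52
Taxable wages = $2322.07 − $358.52 = $1963.55
Federal tax withheld: $1963.55 × 0.2145 = $421.18
State income tax: $1963.55 × 0.08 = $157.08
PFL insurance: $2322.07 × 0.0044 = $10.22
Medicare: $2322.07 × 0.02 = $46.44
State unemployment insurance (employee share): $2322.07 × 0.0077 = $17.88
Roth 401(k) contribution: $145.80
Total deductions = $172.52 + $186.00 + $421.18 + $157.08 + $10.22 + $46.44 + $17.88 + $145.80 = $1157.12
Net pay = $2322.07 − $1157.12 = $1164.95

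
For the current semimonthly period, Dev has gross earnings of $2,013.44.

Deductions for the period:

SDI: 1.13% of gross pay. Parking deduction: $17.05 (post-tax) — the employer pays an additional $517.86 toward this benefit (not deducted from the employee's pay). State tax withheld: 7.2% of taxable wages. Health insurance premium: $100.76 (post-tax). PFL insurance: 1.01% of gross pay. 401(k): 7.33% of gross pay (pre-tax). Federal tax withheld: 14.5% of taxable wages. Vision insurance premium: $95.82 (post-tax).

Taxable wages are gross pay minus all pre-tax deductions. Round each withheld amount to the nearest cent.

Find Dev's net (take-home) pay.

$1,204.24

401(k): $2,013.44 × 0.0733 = $147.59
Taxable wages = $2,013.44 − $147.59 = $1,865.85
Federal tax withheld: $1,865.85 × 0.145 = $270.55
State tax withheld: $1,865.85 × 0.072 = $134.34
SDI: $2,013.44 × 0.0113 = $22.75
PFL insurance: $2,013.44 × 0.0101 = $20.34
Parking deduction: $17.05
Vision insurance premium: $95.82
Health insurance premium: $100.76
(Employer's $517.86 toward parking deduction is not withheld from the employee.)
Total deductions = $147.59 + $270.55 + $134.34 + $22.75 + $20.34 + $17.05 + $95.82 + $100.76 = $809.20
Net pay = $2,013.44 − $809.20 = $1,204.24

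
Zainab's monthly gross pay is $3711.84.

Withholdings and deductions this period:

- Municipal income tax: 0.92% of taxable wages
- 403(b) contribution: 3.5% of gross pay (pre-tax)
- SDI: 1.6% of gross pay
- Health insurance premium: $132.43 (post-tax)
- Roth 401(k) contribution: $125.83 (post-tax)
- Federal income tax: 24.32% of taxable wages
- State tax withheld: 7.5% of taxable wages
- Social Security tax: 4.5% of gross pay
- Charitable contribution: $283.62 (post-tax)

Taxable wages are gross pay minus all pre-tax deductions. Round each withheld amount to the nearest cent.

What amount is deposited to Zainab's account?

403(b) contribution: $3711.84 × 0.035 = $129.91
Taxable wages = $3711.84 − $129.91 = $3581.93
State tax withheld: $3581.93 × 0.075 = $268.64
Federal income tax: $3581.93 × 0.2432 = $871.13
Municipal income tax: $3581.93 × 0.0092 = $32.95
SDI: $3711.84 × 0.016 = $59.39
Social Security tax: $3711.84 × 0.045 = $167.03
Health insurance premium: $132.43
Charitable contribution: $283.62
Roth 401(k) contribution: $125.83
Total deductions = $129.91 + $268.64 + $871.13 + $32.95 + $59.39 + $167.03 + $132.43 + $283.62 + $125.83 = $2070.93
Net pay = $3711.84 − $2070.93 = $1640.91

$1640.91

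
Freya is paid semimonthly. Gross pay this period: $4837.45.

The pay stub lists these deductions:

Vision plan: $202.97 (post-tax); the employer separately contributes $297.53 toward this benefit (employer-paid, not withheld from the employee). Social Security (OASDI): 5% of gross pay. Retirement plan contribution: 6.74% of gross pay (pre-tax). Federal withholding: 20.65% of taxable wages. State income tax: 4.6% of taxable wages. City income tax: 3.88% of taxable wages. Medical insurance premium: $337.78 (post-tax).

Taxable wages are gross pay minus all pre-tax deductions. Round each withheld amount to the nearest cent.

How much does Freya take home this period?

$2414.62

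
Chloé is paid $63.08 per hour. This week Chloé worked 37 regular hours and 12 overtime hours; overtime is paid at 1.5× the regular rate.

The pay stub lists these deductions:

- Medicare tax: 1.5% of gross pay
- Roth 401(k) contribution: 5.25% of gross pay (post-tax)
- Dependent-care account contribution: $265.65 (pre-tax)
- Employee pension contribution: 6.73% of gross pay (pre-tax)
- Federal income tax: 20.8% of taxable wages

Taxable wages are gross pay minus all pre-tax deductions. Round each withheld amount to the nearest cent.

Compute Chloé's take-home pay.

$2,118.27

Regular pay: 37 × $63.08 = $2,333.96
Overtime pay: 12 × $63.08 × 1.5 = $1,135.44
Gross pay = $2,333.96 + $1,135.44 = $3,469.40
Dependent-care account contribution: $265.65
Employee pension contribution: $3,469.40 × 0.0673 = $233.49
Pre-tax total = $265.65 + $233.49 = $499.14
Taxable wages = $3,469.40 − $499.14 = $2,970.26
Federal income tax: $2,970.26 × 0.208 = $617.81
Medicare tax: $3,469.40 × 0.015 = $52.04
Roth 401(k) contribution: $3,469.40 × 0.0525 = $182.14
Total deductions = $265.65 + $233.49 + $617.81 + $52.04 + $182.14 = $1,351.13
Net pay = $3,469.40 − $1,351.13 = $2,118.27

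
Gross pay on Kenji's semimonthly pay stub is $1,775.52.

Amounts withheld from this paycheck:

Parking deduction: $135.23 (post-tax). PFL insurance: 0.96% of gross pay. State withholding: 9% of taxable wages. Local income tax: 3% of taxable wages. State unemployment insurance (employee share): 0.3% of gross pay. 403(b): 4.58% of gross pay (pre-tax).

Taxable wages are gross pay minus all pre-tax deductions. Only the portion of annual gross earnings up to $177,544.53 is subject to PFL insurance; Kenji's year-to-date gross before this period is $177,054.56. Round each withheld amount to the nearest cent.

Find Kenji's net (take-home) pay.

403(b): $1,775.52 × 0.0458 = $81.32
Taxable wages = $1,775.52 − $81.32 = $1,694.20
State withholding: $1,694.20 × 0.09 = $152.48
Local income tax: $1,694.20 × 0.03 = $50.83
State unemployment insurance (employee share): $1,775.52 × 0.003 = $5.33
PFL insurance: only $177,544.53 − $177,054.56 = $489.97 of this check is subject → $489.97 × 0.0096 = $4.70
Parking deduction: $135.23
Total deductions = $81.32 + $152.48 + $50.83 + $5.33 + $4.70 + $135.23 = $429.89
Net pay = $1,775.52 − $429.89 = $1,345.63

$1,345.63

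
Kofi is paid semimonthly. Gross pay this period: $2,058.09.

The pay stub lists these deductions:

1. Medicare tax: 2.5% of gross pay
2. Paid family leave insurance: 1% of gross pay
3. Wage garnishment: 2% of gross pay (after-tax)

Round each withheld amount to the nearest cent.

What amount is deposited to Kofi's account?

$1,944.90

Medicare tax: $2,058.09 × 0.025 = $51.45
Paid family leave insurance: $2,058.09 × 0.01 = $20.58
Wage garnishment: $2,058.09 × 0.02 = $41.16
Total deductions = $51.45 + $20.58 + $41.16 = $113.19
Net pay = $2,058.09 − $113.19 = $1,944.90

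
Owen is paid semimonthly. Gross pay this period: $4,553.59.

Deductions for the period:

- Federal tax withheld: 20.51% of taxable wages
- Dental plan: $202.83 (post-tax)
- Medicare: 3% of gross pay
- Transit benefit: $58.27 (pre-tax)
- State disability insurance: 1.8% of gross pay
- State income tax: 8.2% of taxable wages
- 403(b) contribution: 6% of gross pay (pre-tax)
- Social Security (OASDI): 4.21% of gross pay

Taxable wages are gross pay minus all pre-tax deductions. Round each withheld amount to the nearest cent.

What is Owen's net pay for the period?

$2,396.83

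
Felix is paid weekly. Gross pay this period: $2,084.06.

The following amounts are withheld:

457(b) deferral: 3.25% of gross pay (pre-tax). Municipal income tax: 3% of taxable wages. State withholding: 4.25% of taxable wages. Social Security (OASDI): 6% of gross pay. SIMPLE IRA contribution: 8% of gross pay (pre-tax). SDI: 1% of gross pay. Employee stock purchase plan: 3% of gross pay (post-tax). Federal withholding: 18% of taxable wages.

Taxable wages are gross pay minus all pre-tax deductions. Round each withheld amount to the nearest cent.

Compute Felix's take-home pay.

SIMPLE IRA contribution: $2,084.06 × 0.08 = $166.72
457(b) deferral: $2,084.06 × 0.0325 = $67.73
Pre-tax total = $166.72 + $67.73 = $234.45
Taxable wages = $2,084.06 − $234.45 = $1,849.61
State withholding: $1,849.61 × 0.0425 = $78.61
Municipal income tax: $1,849.61 × 0.03 = $55.49
Federal withholding: $1,849.61 × 0.18 = $332.93
Social Security (OASDI): $2,084.06 × 0.06 = $125.04
SDI: $2,084.06 × 0.01 = $20.84
Employee stock purchase plan: $2,084.06 × 0.03 = $62.52
Total deductions = $166.72 + $67.73 + $78.61 + $55.49 + $332.93 + $125.04 + $20.84 + $62.52 = $909.88
Net pay = $2,084.06 − $909.88 = $1,174.18

$1,174.18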